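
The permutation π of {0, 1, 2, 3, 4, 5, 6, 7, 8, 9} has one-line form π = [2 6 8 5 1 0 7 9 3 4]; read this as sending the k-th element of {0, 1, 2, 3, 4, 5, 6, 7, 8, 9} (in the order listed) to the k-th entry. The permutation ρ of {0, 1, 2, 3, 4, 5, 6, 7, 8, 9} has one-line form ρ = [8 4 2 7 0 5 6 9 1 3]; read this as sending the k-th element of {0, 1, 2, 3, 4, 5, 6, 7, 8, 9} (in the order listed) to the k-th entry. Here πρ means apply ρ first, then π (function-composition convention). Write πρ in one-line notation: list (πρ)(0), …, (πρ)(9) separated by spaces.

3 1 8 9 2 0 7 4 6 5

(πρ)(x) = π(ρ(x)). Computing each image: π(ρ(0)) = π(8) = 3, π(ρ(1)) = π(4) = 1, π(ρ(2)) = π(2) = 8, π(ρ(3)) = π(7) = 9, π(ρ(4)) = π(0) = 2, π(ρ(5)) = π(5) = 0, π(ρ(6)) = π(6) = 7, π(ρ(7)) = π(9) = 4, π(ρ(8)) = π(1) = 6, π(ρ(9)) = π(3) = 5.
Hence πρ = [3 1 8 9 2 0 7 4 6 5].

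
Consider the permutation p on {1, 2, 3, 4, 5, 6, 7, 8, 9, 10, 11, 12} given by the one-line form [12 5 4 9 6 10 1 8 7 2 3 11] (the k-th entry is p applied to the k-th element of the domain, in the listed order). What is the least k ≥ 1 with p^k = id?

The disjoint-cycle form of p has cycle lengths 7, 4, 1.
The order of p is the least common multiple of its cycle lengths: lcm(7, 4) = 28.

28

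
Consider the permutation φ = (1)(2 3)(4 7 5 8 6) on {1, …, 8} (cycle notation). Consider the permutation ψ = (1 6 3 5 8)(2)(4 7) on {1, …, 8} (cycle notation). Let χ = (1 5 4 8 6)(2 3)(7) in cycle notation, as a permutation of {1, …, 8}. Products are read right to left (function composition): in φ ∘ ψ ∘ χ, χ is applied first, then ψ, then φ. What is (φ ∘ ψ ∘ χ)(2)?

Apply the permutations in order: χ(2) = 3, then ψ(3) = 5, then φ(5) = 8. So (φ ∘ ψ ∘ χ)(2) = 8.

8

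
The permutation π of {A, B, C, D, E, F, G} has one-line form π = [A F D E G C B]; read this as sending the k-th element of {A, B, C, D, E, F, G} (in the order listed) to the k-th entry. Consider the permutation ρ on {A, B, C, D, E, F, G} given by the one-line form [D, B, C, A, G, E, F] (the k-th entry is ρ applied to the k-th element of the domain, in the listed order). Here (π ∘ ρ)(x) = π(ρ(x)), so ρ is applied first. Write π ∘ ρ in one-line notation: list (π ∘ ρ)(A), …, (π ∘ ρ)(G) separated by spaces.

E F D A B G C

(π ∘ ρ)(x) = π(ρ(x)). Computing each image: π(ρ(A)) = π(D) = E, π(ρ(B)) = π(B) = F, π(ρ(C)) = π(C) = D, π(ρ(D)) = π(A) = A, π(ρ(E)) = π(G) = B, π(ρ(F)) = π(E) = G, π(ρ(G)) = π(F) = C.
Hence π ∘ ρ = [E F D A B G C].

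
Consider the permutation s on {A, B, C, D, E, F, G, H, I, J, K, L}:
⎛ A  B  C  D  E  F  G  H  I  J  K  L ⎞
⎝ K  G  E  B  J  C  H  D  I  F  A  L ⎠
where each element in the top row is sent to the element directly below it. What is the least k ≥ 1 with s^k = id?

Decomposing into disjoint cycles gives cycle lengths 4, 4, 2, 1, 1.
The order is lcm(4, 4, 2) = 4.

4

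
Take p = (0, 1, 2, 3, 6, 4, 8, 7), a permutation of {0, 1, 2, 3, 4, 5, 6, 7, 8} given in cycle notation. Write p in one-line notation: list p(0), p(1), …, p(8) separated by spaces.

1 2 3 6 8 5 4 0 7

Each element maps to the next entry in its cycle (wrapping to the front): 0↦1, 1↦2, 2↦3, 3↦6, 4↦8, 5↦5, 6↦4, 7↦0, 8↦7.
Listing these in domain order gives 1 2 3 6 8 5 4 0 7.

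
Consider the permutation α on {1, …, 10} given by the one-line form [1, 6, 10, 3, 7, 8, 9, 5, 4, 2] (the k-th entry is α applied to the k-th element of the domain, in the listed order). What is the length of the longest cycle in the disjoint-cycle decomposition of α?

Decomposing into disjoint cycles gives (2 6 8 5 7 9 4 3 10); the longest has length 9.

9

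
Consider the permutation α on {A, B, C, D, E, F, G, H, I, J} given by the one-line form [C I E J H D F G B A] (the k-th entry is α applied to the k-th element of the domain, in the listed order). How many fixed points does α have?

No element satisfies α(x) = x, so there are 0 fixed points.

0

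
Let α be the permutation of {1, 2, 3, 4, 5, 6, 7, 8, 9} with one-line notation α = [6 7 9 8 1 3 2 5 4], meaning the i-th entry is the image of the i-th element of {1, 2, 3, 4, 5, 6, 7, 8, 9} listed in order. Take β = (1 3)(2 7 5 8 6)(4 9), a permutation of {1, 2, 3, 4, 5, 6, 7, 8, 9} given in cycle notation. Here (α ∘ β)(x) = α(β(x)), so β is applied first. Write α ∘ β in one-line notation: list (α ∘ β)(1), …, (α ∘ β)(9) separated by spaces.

9 2 6 4 5 7 1 3 8

Chase each element through β then α: 1 → 3 → 9; 2 → 7 → 2; 3 → 1 → 6; 4 → 9 → 4; 5 → 8 → 5; 6 → 2 → 7; 7 → 5 → 1; 8 → 6 → 3; 9 → 4 → 8.
Collecting the images, α ∘ β = [9 2 6 4 5 7 1 3 8].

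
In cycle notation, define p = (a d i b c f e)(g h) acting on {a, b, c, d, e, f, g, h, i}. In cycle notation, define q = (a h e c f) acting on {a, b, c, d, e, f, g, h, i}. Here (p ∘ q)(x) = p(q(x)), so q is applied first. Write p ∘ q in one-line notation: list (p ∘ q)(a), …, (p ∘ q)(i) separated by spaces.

g c e i f d h a b

(p ∘ q)(x) = p(q(x)). Computing each image: p(q(a)) = p(h) = g, p(q(b)) = p(b) = c, p(q(c)) = p(f) = e, p(q(d)) = p(d) = i, p(q(e)) = p(c) = f, p(q(f)) = p(a) = d, p(q(g)) = p(g) = h, p(q(h)) = p(e) = a, p(q(i)) = p(i) = b.
Hence p ∘ q = [g c e i f d h a b].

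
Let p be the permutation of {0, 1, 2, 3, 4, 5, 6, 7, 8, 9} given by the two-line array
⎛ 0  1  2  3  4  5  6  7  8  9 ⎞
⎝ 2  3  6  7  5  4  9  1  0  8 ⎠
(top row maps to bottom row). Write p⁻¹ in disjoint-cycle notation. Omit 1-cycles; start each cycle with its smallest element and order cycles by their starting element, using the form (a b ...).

(0 8 9 6 2)(1 7 3)(4 5)

First write p in disjoint cycles: (0 2 6 9 8)(1 3 7)(4 5).
Reversing each cycle (and rotating so the smallest element leads) gives p⁻¹ = (0 8 9 6 2)(1 7 3)(4 5).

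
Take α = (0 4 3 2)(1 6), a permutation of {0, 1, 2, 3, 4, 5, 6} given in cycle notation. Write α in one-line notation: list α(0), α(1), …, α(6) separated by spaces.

Image by image: 0→4, 1→6, 2→0, 3→2, 4→3, 5→5, 6→1.
So the one-line form is 4 6 0 2 3 5 1.

4 6 0 2 3 5 1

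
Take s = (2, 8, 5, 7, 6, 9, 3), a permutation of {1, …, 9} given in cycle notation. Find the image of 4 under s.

4 does not appear in any cycle of s, so it is a fixed point: s(4) = 4.

4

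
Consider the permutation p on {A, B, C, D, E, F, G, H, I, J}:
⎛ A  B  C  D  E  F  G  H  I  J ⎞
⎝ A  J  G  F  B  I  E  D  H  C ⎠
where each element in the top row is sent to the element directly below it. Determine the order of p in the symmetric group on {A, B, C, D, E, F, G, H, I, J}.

The disjoint-cycle form of p has cycle lengths 5, 4, 1.
The order is lcm(5, 4) = 20.

20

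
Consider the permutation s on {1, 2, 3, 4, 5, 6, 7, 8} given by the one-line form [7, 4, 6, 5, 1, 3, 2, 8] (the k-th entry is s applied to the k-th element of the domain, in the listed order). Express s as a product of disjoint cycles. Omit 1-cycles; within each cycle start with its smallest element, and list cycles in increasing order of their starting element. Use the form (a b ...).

Start at 1 and follow images: 1 → 7 → 2 → 4 → 5 → 1, giving the cycle (1 7 2 4 5).
Continuing from each remaining unvisited element yields (1 7 2 4 5)(3 6).

(1 7 2 4 5)(3 6)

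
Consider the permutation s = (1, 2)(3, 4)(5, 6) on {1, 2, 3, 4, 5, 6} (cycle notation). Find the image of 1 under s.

2

In the cycle (1, 2), 1 is followed by 2, so s(1) = 2.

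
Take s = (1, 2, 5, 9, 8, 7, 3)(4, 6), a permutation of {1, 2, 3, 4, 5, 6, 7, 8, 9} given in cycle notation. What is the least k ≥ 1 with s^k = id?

The disjoint cycles have lengths 7, 2.
The order of s is the least common multiple of its cycle lengths: lcm(7, 2) = 14.

14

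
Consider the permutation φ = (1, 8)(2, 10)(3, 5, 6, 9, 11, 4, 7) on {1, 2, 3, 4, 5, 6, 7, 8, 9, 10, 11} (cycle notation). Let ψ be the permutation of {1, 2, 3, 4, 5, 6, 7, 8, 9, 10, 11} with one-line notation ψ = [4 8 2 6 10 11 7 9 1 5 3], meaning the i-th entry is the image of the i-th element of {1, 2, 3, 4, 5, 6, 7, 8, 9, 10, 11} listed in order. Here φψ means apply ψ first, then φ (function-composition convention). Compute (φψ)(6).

ψ(6) = 11, then φ(11) = 4; composing gives (φψ)(6) = 4.

4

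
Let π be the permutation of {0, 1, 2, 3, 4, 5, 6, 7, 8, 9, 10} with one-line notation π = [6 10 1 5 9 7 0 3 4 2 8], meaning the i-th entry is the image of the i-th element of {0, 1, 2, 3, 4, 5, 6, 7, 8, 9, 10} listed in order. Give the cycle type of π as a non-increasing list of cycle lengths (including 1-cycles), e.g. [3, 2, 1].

[6, 3, 2]

The disjoint cycles are (0 6)(1 10 8 4 9 2)(3 5 7), with lengths 6, 3, 2 in non-increasing order.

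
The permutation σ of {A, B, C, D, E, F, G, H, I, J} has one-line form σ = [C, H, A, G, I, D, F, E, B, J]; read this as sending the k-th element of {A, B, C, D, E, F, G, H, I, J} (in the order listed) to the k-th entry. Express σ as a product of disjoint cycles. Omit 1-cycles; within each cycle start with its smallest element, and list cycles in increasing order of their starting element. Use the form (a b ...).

(A C)(B H E I)(D G F)

Start at A and follow images: A → C → A, giving the cycle (A C).
Continuing from each remaining unvisited element yields (A C)(B H E I)(D G F).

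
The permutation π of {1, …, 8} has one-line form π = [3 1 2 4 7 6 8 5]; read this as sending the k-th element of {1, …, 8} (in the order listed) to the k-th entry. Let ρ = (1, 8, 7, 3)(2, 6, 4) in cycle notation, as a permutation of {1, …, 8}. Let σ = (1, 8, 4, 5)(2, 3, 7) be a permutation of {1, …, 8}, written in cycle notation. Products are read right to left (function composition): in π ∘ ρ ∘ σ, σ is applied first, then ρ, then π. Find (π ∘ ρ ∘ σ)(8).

1

(π ∘ ρ ∘ σ)(8) = π(ρ(σ(8))). σ(8) = 4, then ρ(4) = 2, then π(2) = 1, so the result is 1.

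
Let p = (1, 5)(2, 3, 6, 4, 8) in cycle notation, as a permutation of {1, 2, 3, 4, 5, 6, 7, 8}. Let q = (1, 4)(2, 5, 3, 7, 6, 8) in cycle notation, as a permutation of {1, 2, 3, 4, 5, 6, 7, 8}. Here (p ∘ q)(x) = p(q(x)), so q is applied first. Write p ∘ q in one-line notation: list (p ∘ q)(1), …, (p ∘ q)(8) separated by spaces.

8 1 7 5 6 2 4 3

Chase each element through q then p: 1 → 4 → 8; 2 → 5 → 1; 3 → 7 → 7; 4 → 1 → 5; 5 → 3 → 6; 6 → 8 → 2; 7 → 6 → 4; 8 → 2 → 3.
Collecting the images, p ∘ q = [8 1 7 5 6 2 4 3].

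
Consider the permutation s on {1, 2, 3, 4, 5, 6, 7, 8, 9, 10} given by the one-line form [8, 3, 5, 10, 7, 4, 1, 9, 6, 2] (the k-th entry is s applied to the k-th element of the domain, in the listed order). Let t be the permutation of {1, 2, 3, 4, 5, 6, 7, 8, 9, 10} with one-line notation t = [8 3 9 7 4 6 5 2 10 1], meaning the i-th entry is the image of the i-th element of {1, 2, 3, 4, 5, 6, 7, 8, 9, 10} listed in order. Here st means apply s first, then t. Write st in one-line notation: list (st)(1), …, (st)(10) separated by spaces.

(st)(x) = t(s(x)). Computing each image: t(s(1)) = t(8) = 2, t(s(2)) = t(3) = 9, t(s(3)) = t(5) = 4, t(s(4)) = t(10) = 1, t(s(5)) = t(7) = 5, t(s(6)) = t(4) = 7, t(s(7)) = t(1) = 8, t(s(8)) = t(9) = 10, t(s(9)) = t(6) = 6, t(s(10)) = t(2) = 3.
Hence st = [2 9 4 1 5 7 8 10 6 3].

2 9 4 1 5 7 8 10 6 3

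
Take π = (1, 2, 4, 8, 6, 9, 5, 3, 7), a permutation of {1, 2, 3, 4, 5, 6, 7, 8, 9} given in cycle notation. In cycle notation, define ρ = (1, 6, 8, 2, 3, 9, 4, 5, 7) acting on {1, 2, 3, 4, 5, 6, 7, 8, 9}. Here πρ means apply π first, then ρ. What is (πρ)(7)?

π(7) = 1, then ρ(1) = 6; composing gives (πρ)(7) = 6.

6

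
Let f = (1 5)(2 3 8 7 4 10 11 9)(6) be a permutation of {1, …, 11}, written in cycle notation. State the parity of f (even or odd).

The cycle lengths are 8, 2, 1.
A cycle of length ℓ contributes ℓ−1 transpositions, so f is a product of 7 + 1 = 8 transpositions — even.

even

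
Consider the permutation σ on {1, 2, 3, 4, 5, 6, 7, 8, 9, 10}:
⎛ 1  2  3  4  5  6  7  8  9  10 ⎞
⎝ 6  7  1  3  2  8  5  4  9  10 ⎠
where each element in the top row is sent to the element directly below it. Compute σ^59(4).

Tracing 4 → 3 → … returns to 4 after 5 steps, so 4 lies in a 5-cycle (1 6 8 4 3).
Since the cycle has length 5, σ^59 acts on it the same as σ^4 (59 mod 5 = 4).
Stepping 4 places around the cycle: 4 → 3 → 1 → 6 → 8.

8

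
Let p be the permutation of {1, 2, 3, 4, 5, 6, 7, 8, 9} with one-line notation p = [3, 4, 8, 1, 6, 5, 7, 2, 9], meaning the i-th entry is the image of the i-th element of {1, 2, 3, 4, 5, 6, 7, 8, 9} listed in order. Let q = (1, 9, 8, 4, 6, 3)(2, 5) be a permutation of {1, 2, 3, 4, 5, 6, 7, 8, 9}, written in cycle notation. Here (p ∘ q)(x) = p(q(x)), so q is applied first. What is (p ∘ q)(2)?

First apply q: q(2) = 5, then p(5) = 6. Thus (p ∘ q)(2) = 6.

6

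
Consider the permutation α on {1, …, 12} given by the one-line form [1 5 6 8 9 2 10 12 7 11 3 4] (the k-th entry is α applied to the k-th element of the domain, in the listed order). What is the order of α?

24

The disjoint-cycle form of α has cycle lengths 8, 3, 1.
The order of α is the least common multiple of its cycle lengths: lcm(8, 3) = 24.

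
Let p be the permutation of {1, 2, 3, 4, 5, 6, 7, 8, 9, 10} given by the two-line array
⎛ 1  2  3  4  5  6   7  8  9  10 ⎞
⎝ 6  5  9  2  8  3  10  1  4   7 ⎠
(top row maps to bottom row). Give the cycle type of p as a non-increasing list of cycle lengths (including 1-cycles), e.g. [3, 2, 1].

The disjoint cycles are (1, 6, 3, 9, 4, 2, 5, 8)(7, 10), with lengths 8, 2 in non-increasing order.

[8, 2]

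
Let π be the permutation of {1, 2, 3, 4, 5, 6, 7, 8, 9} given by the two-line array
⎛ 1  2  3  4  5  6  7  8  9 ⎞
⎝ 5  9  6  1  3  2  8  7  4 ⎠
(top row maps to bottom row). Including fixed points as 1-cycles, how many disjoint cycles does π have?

The cycle decomposition is (1, 5, 3, 6, 2, 9, 4)(7, 8), which has 2 cycles (counting 1-cycles).

2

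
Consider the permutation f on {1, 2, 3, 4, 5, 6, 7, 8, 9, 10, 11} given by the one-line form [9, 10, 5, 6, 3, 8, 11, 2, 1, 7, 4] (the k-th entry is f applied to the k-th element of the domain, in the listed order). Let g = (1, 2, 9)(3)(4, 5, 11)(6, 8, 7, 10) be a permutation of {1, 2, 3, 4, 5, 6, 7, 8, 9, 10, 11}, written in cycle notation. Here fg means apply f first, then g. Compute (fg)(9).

First apply f: f(9) = 1, then g(1) = 2. Thus (fg)(9) = 2.

2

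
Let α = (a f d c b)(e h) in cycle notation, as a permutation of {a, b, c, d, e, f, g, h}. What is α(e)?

h

Within (e h), e ↦ h.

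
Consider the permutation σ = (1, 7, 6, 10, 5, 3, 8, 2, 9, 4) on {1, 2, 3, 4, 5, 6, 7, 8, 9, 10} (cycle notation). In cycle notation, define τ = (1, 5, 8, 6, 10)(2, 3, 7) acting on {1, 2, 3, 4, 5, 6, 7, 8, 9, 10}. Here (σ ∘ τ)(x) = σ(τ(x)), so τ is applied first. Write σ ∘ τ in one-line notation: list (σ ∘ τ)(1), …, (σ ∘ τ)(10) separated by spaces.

Chase each element through τ then σ: 1 → 5 → 3; 2 → 3 → 8; 3 → 7 → 6; 4 → 4 → 1; 5 → 8 → 2; 6 → 10 → 5; 7 → 2 → 9; 8 → 6 → 10; 9 → 9 → 4; 10 → 1 → 7.
Collecting the images, σ ∘ τ = [3 8 6 1 2 5 9 10 4 7].

3 8 6 1 2 5 9 10 4 7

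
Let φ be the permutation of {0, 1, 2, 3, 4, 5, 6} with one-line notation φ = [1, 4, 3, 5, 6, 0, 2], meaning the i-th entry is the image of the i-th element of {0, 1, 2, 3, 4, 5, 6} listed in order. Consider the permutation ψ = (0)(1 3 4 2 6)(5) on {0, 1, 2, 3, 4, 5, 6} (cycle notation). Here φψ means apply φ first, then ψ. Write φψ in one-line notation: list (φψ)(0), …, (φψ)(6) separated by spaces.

Chase each element through φ then ψ: 0 → 1 → 3; 1 → 4 → 2; 2 → 3 → 4; 3 → 5 → 5; 4 → 6 → 1; 5 → 0 → 0; 6 → 2 → 6.
Collecting the images, φψ = [3 2 4 5 1 0 6].

3 2 4 5 1 0 6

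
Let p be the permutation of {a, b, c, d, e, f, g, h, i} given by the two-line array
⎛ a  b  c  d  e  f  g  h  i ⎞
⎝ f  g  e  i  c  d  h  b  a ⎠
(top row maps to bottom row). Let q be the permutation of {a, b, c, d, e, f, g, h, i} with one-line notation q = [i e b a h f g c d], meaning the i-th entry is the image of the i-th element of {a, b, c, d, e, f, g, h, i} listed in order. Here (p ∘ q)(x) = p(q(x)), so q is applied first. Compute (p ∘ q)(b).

c

q(b) = e, then p(e) = c; composing gives (p ∘ q)(b) = c.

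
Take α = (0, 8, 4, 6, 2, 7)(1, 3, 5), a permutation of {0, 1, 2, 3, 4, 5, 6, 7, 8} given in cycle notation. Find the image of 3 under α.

Within (1, 3, 5), 3 ↦ 5.

5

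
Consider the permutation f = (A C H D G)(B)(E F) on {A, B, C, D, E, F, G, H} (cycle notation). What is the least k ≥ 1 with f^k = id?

The cycle type of f is (5, 2, 1).
Since disjoint cycles commute, ord(f) = lcm(5, 2) = 10.

10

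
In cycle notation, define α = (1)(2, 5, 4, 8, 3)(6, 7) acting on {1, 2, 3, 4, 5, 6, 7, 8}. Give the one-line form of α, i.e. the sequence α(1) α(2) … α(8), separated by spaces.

Reading each image from the cycles: 1→1, 2→5, 3→2, 4→8, 5→4, 6→7, 7→6, 8→3.
So the one-line form is 1 5 2 8 4 7 6 3.

1 5 2 8 4 7 6 3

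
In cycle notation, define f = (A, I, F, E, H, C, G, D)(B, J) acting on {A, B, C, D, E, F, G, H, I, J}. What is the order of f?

The cycle type of f is (8, 2).
The order of f is the least common multiple of its cycle lengths: lcm(8, 2) = 8.

8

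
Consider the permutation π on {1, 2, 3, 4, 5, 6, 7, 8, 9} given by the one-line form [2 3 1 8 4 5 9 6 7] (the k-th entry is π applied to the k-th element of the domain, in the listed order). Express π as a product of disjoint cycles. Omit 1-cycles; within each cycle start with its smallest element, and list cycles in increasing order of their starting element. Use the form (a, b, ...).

Iterating π from 1 gives 1 → 2 → 3 → 1; that is the 3-cycle (1, 2, 3).
Repeating from the next unused element and collecting all non-trivial cycles gives (1, 2, 3)(4, 8, 6, 5)(7, 9).

(1, 2, 3)(4, 8, 6, 5)(7, 9)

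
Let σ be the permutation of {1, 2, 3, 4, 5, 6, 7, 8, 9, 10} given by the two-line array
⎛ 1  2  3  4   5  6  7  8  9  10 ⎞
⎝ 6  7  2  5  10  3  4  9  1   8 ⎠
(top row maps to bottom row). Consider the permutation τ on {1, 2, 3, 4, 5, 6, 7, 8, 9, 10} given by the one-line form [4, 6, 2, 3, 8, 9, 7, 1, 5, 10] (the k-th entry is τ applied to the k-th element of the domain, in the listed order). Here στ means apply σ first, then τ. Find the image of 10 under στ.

First apply σ: σ(10) = 8, then τ(8) = 1. Thus (στ)(10) = 1.

1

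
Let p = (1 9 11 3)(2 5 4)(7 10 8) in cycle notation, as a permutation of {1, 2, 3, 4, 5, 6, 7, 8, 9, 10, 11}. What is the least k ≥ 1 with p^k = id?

12

The disjoint cycles have lengths 4, 3, 3, 1.
The order of p is the least common multiple of its cycle lengths: lcm(4, 3, 3) = 12.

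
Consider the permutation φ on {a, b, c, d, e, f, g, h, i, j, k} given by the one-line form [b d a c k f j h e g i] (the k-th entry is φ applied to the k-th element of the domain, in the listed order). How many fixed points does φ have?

The fixed points (elements with φ(x) = x) are {f, h}, so there are 2.

2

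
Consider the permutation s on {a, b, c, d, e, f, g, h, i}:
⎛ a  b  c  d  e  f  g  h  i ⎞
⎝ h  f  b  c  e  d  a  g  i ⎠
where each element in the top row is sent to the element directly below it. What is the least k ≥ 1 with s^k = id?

12

Decomposing into disjoint cycles gives cycle lengths 4, 3, 1, 1.
The order is lcm(4, 3) = 12.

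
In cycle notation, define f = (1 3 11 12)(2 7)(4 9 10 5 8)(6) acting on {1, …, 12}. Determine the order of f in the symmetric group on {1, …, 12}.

20

The disjoint cycles have lengths 5, 4, 2, 1.
The order of f is the least common multiple of its cycle lengths: lcm(5, 4, 2) = 20.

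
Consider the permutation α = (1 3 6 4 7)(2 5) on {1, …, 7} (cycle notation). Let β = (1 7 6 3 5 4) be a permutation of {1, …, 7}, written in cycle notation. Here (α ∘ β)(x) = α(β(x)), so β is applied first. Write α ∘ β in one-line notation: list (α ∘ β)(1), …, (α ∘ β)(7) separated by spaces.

Chase each element through β then α: 1 → 7 → 1; 2 → 2 → 5; 3 → 5 → 2; 4 → 1 → 3; 5 → 4 → 7; 6 → 3 → 6; 7 → 6 → 4.
So α ∘ β in one-line form is 1 5 2 3 7 6 4.

1 5 2 3 7 6 4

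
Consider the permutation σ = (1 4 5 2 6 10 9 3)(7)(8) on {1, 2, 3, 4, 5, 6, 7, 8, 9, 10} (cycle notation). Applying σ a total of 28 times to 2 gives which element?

2 lies in the 8-cycle (1 4 5 2 6 10 9 3).
On an 8-cycle, σ^8 is the identity, so σ^28 = σ^4 there (28 ≡ 4 mod 8).
Stepping 4 places around the cycle: 2 → 6 → 10 → 9 → 3.

3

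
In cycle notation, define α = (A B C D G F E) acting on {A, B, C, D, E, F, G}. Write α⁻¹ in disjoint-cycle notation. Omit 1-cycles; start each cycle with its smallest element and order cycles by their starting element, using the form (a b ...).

(A E F G D C B)

Inverting a permutation written in cycle notation just reverses the order within every cycle.
After reversing and putting each cycle's least element first, α⁻¹ = (A E F G D C B).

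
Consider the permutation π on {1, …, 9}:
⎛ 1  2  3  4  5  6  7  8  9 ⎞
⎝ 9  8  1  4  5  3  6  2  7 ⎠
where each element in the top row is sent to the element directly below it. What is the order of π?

The disjoint-cycle form of π has cycle lengths 5, 2, 1, 1.
Since disjoint cycles commute, ord(π) = lcm(5, 2) = 10.

10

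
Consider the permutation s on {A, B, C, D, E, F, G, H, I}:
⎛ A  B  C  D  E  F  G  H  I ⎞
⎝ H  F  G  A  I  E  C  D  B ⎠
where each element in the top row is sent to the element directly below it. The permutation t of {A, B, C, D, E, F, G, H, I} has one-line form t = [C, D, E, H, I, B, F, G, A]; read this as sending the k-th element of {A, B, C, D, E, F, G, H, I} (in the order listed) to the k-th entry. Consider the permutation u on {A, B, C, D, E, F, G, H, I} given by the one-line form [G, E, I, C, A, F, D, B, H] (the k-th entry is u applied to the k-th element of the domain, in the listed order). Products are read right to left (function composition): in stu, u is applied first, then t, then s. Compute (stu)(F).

(stu)(F) = s(t(u(F))). u(F) = F, then t(F) = B, then s(B) = F, so the result is F.

F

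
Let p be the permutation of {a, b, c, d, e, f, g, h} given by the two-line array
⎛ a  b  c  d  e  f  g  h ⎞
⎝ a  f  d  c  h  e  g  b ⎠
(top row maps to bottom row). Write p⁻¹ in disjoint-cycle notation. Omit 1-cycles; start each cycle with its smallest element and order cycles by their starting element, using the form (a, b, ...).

(b, h, e, f)(c, d)

First write p in disjoint cycles: (b, f, e, h)(c, d).
The inverse reverses every cycle; in canonical form, p⁻¹ = (b, h, e, f)(c, d).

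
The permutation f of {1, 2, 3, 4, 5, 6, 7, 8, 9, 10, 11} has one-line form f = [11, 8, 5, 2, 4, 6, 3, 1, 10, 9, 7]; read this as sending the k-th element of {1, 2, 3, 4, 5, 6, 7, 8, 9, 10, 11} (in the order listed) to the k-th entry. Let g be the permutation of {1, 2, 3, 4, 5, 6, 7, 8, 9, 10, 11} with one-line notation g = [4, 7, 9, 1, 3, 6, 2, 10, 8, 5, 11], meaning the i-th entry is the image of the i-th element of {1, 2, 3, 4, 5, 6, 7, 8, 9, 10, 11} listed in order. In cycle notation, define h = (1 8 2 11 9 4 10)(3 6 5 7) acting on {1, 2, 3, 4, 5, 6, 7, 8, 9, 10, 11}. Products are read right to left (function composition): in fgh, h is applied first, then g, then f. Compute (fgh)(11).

1

Apply the permutations in order: h(11) = 9, then g(9) = 8, then f(8) = 1. So (fgh)(11) = 1.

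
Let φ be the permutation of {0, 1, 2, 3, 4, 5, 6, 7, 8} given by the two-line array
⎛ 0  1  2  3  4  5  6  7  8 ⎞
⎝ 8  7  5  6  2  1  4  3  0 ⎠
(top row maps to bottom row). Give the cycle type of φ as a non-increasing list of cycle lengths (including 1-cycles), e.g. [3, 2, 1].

The disjoint cycles are (0, 8)(1, 7, 3, 6, 4, 2, 5), with lengths 7, 2 in non-increasing order.

[7, 2]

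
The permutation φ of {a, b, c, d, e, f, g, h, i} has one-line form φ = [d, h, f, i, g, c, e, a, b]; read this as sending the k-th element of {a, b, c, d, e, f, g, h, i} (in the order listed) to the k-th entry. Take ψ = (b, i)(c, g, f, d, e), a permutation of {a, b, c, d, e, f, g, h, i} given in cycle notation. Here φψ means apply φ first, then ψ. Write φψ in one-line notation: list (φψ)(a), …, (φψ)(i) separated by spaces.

(φψ)(x) = ψ(φ(x)). Computing each image: ψ(φ(a)) = ψ(d) = e, ψ(φ(b)) = ψ(h) = h, ψ(φ(c)) = ψ(f) = d, ψ(φ(d)) = ψ(i) = b, ψ(φ(e)) = ψ(g) = f, ψ(φ(f)) = ψ(c) = g, ψ(φ(g)) = ψ(e) = c, ψ(φ(h)) = ψ(a) = a, ψ(φ(i)) = ψ(b) = i.
Hence φψ = [e h d b f g c a i].

e h d b f g c a i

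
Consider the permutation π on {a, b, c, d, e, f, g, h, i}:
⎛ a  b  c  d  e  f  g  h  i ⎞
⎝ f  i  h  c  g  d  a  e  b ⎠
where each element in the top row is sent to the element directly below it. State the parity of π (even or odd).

In disjoint-cycle form the cycle lengths are 7, 2.
A cycle is odd iff its length is even; π has 1 even-length cycle, so sgn(π) = (−1)^1 and π is odd.

odd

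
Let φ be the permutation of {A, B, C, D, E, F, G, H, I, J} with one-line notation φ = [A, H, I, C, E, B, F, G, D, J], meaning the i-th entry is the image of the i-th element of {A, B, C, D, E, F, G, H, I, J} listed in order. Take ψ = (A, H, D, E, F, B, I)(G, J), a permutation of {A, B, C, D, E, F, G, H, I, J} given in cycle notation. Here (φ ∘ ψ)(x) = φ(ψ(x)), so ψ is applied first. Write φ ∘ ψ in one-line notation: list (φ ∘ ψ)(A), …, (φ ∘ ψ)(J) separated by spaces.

Chase each element through ψ then φ: A → H → G; B → I → D; C → C → I; D → E → E; E → F → B; F → B → H; G → J → J; H → D → C; I → A → A; J → G → F.
So φ ∘ ψ in one-line form is G D I E B H J C A F.

G D I E B H J C A F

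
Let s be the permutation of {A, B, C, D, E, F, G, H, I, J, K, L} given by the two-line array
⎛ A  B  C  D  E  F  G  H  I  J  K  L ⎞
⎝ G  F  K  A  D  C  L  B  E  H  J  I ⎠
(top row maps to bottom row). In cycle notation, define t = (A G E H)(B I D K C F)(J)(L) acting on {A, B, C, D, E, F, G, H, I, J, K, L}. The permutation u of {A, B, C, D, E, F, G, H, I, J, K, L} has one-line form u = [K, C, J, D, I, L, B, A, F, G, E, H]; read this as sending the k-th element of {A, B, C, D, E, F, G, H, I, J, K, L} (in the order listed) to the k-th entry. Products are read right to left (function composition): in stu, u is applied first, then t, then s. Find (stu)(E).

Apply the permutations in order: u(E) = I, then t(I) = D, then s(D) = A. So (stu)(E) = A.

A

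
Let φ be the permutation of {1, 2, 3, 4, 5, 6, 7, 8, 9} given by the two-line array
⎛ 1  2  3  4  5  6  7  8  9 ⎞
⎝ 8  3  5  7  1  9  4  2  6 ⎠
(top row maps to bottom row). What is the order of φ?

10

The disjoint-cycle form of φ has cycle lengths 5, 2, 2.
The order of φ is the least common multiple of its cycle lengths: lcm(5, 2, 2) = 10.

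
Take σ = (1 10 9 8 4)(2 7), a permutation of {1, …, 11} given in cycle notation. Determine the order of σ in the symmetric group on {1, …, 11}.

The disjoint cycles have lengths 5, 2, 1, 1, 1, 1.
The order is lcm(5, 2) = 10.

10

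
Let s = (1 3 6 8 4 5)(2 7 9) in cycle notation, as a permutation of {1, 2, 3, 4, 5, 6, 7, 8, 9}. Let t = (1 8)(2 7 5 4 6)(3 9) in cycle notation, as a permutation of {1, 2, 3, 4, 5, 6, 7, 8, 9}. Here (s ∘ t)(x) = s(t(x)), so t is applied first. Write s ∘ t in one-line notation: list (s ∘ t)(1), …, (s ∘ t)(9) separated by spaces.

4 9 2 8 5 7 1 3 6

(s ∘ t)(x) = s(t(x)). Computing each image: s(t(1)) = s(8) = 4, s(t(2)) = s(7) = 9, s(t(3)) = s(9) = 2, s(t(4)) = s(6) = 8, s(t(5)) = s(4) = 5, s(t(6)) = s(2) = 7, s(t(7)) = s(5) = 1, s(t(8)) = s(1) = 3, s(t(9)) = s(3) = 6.
Hence s ∘ t = [4 9 2 8 5 7 1 3 6].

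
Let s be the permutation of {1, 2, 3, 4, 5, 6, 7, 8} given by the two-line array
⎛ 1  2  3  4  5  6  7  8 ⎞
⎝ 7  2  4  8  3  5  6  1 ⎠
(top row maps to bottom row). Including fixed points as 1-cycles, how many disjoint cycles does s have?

The cycle decomposition is (1 7 6 5 3 4 8)(2), which has 2 cycles (counting 1-cycles).

2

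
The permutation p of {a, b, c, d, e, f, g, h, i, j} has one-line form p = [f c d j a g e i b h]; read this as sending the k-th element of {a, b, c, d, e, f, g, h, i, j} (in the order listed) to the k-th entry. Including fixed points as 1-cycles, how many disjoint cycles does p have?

The cycle decomposition is (a, f, g, e)(b, c, d, j, h, i), which has 2 cycles (counting 1-cycles).

2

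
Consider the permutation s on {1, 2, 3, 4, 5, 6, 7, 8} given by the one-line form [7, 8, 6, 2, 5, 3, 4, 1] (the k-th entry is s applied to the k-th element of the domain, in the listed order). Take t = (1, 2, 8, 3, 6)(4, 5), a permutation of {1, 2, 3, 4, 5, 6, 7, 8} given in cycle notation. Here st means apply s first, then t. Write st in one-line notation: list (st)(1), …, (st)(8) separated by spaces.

7 3 1 8 4 6 5 2

(st)(x) = t(s(x)). Computing each image: t(s(1)) = t(7) = 7, t(s(2)) = t(8) = 3, t(s(3)) = t(6) = 1, t(s(4)) = t(2) = 8, t(s(5)) = t(5) = 4, t(s(6)) = t(3) = 6, t(s(7)) = t(4) = 5, t(s(8)) = t(1) = 2.
Hence st = [7 3 1 8 4 6 5 2].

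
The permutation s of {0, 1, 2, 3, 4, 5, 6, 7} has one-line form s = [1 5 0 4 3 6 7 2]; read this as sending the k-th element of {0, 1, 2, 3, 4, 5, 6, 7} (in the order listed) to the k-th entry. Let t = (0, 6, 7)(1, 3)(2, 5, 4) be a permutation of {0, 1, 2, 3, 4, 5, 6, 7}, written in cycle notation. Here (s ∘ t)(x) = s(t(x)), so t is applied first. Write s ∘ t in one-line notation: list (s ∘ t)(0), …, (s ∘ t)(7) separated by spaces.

Chase each element through t then s: 0 → 6 → 7; 1 → 3 → 4; 2 → 5 → 6; 3 → 1 → 5; 4 → 2 → 0; 5 → 4 → 3; 6 → 7 → 2; 7 → 0 → 1.
So s ∘ t in one-line form is 7 4 6 5 0 3 2 1.

7 4 6 5 0 3 2 1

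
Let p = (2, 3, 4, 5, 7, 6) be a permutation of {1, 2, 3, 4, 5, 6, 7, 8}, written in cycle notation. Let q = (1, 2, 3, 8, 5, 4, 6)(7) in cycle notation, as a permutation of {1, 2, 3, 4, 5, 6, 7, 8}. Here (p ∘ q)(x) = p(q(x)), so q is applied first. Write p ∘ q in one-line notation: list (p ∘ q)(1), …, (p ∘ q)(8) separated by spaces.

3 4 8 2 5 1 6 7

(p ∘ q)(x) = p(q(x)). Computing each image: p(q(1)) = p(2) = 3, p(q(2)) = p(3) = 4, p(q(3)) = p(8) = 8, p(q(4)) = p(6) = 2, p(q(5)) = p(4) = 5, p(q(6)) = p(1) = 1, p(q(7)) = p(7) = 6, p(q(8)) = p(5) = 7.
Hence p ∘ q = [3 4 8 2 5 1 6 7].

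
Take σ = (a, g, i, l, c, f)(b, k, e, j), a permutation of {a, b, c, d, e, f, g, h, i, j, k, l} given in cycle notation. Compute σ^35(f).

f lies in the 6-cycle (a, g, i, l, c, f).
Powers repeat with period 6 on this cycle, and 35 mod 6 = 5, so σ^35(f) = σ^5(f).
Stepping 5 places around the cycle: f → a → g → i → l → c.

c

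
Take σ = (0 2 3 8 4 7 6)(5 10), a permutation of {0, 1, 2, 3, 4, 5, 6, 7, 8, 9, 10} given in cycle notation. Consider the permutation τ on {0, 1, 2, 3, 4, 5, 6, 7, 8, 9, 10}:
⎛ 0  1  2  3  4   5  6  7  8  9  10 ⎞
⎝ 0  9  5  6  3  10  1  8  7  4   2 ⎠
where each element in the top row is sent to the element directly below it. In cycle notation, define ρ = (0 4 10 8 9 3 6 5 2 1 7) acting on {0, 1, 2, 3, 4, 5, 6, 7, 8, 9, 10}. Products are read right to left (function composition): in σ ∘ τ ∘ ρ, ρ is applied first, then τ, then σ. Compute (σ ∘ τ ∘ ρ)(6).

(σ ∘ τ ∘ ρ)(6) = σ(τ(ρ(6))). ρ(6) = 5, then τ(5) = 10, then σ(10) = 5, so the result is 5.

5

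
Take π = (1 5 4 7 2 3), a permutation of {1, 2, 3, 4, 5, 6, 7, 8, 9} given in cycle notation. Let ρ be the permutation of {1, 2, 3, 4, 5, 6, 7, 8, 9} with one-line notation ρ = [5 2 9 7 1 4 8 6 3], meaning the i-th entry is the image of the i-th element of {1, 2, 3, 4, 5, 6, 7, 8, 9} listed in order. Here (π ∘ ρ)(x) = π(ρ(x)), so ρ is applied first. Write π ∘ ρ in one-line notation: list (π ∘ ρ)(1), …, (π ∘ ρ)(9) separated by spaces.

(π ∘ ρ)(x) = π(ρ(x)). Computing each image: π(ρ(1)) = π(5) = 4, π(ρ(2)) = π(2) = 3, π(ρ(3)) = π(9) = 9, π(ρ(4)) = π(7) = 2, π(ρ(5)) = π(1) = 5, π(ρ(6)) = π(4) = 7, π(ρ(7)) = π(8) = 8, π(ρ(8)) = π(6) = 6, π(ρ(9)) = π(3) = 1.
Hence π ∘ ρ = [4 3 9 2 5 7 8 6 1].

4 3 9 2 5 7 8 6 1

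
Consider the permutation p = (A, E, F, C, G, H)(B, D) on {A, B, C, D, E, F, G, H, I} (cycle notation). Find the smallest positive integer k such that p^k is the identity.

The cycle type of p is (6, 2, 1).
Since disjoint cycles commute, ord(p) = lcm(6, 2) = 6.

6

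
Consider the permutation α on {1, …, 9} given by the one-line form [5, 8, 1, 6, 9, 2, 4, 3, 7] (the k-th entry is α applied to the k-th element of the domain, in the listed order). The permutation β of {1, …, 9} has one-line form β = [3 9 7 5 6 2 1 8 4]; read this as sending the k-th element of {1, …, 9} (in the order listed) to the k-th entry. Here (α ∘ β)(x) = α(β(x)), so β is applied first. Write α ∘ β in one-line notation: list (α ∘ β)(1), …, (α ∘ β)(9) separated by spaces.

Chase each element through β then α: 1 → 3 → 1; 2 → 9 → 7; 3 → 7 → 4; 4 → 5 → 9; 5 → 6 → 2; 6 → 2 → 8; 7 → 1 → 5; 8 → 8 → 3; 9 → 4 → 6.
Collecting the images, α ∘ β = [1 7 4 9 2 8 5 3 6].

1 7 4 9 2 8 5 3 6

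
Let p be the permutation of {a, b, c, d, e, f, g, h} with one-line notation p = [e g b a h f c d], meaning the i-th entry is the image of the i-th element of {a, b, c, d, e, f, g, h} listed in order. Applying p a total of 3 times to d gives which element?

Tracing d → a → … returns to d after 4 steps, so d lies in a 4-cycle (a, e, h, d).
Stepping 3 places around the cycle: d → a → e → h.

h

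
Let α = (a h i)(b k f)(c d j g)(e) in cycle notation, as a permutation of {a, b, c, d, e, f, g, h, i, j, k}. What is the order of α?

The cycle type of α is (4, 3, 3, 1).
Since disjoint cycles commute, ord(α) = lcm(4, 3, 3) = 12.

12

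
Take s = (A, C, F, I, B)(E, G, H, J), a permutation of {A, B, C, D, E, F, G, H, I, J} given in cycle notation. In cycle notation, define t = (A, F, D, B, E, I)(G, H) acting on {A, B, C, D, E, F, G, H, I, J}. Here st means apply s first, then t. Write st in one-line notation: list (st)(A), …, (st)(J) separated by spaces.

C F D B H A G J E I

(st)(x) = t(s(x)). Computing each image: t(s(A)) = t(C) = C, t(s(B)) = t(A) = F, t(s(C)) = t(F) = D, t(s(D)) = t(D) = B, t(s(E)) = t(G) = H, t(s(F)) = t(I) = A, t(s(G)) = t(H) = G, t(s(H)) = t(J) = J, t(s(I)) = t(B) = E, t(s(J)) = t(E) = I.
Hence st = [C F D B H A G J E I].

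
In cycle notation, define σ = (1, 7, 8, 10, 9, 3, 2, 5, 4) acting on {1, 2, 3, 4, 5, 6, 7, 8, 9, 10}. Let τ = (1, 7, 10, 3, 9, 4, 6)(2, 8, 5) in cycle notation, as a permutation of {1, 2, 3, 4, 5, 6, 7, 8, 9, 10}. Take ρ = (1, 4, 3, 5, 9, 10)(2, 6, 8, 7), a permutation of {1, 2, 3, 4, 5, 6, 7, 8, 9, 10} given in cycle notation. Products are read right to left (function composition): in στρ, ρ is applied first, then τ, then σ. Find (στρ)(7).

10

Apply the permutations in order: ρ(7) = 2, then τ(2) = 8, then σ(8) = 10. So (στρ)(7) = 10.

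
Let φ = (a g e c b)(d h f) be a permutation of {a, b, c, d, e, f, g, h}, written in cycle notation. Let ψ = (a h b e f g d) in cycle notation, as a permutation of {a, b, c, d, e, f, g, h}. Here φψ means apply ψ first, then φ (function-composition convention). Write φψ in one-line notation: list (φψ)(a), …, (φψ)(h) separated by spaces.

Chase each element through ψ then φ: a → h → f; b → e → c; c → c → b; d → a → g; e → f → d; f → g → e; g → d → h; h → b → a.
Collecting the images, φψ = [f c b g d e h a].

f c b g d e h a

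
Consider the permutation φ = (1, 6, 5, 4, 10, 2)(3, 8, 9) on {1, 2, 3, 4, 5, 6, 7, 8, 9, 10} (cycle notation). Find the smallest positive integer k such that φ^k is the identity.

6

The cycle type of φ is (6, 3, 1).
The order of φ is the least common multiple of its cycle lengths: lcm(6, 3) = 6.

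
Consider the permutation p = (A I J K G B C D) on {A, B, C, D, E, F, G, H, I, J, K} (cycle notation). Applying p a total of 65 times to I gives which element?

I lies in the 8-cycle (A I J K G B C D).
On an 8-cycle, p^8 is the identity, so p^65 = p^1 there (65 ≡ 1 mod 8).
Stepping 1 place around the cycle: I → J.

J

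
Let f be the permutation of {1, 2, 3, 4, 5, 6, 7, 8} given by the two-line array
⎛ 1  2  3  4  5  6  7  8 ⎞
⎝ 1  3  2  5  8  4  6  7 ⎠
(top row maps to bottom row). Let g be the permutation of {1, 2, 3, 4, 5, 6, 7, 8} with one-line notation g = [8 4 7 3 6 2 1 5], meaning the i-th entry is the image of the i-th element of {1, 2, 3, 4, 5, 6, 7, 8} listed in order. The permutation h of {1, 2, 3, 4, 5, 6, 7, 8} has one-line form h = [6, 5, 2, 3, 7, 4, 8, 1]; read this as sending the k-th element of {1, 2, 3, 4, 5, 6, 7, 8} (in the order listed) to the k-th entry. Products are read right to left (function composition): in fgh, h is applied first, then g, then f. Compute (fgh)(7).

Chase 7: h(7) = 8; g(8) = 5; f(5) = 8. Hence (fgh)(7) = 8.

8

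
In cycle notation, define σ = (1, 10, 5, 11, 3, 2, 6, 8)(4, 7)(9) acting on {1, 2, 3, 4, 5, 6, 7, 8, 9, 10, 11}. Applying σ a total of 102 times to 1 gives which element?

1 lies in the 8-cycle (1, 10, 5, 11, 3, 2, 6, 8).
Since the cycle has length 8, σ^102 acts on it the same as σ^6 (102 mod 8 = 6).
Advancing 6 steps from 1: 1 → 10 → 5 → 11 → 3 → 2 → 6.

6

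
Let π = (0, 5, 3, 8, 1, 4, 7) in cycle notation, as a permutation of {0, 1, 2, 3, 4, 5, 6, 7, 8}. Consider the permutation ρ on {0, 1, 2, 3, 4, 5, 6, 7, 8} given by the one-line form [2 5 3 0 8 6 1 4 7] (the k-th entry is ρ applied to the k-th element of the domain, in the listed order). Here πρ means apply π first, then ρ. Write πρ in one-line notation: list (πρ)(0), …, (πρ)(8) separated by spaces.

(πρ)(x) = ρ(π(x)). Computing each image: ρ(π(0)) = ρ(5) = 6, ρ(π(1)) = ρ(4) = 8, ρ(π(2)) = ρ(2) = 3, ρ(π(3)) = ρ(8) = 7, ρ(π(4)) = ρ(7) = 4, ρ(π(5)) = ρ(3) = 0, ρ(π(6)) = ρ(6) = 1, ρ(π(7)) = ρ(0) = 2, ρ(π(8)) = ρ(1) = 5.
Hence πρ = [6 8 3 7 4 0 1 2 5].

6 8 3 7 4 0 1 2 5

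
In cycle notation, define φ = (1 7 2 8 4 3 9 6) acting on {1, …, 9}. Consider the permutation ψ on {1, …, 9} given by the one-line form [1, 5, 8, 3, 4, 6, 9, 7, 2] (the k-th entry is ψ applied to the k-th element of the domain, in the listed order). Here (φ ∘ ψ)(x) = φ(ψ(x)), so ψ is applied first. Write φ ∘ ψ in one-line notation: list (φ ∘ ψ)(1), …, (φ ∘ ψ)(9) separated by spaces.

(φ ∘ ψ)(x) = φ(ψ(x)). Computing each image: φ(ψ(1)) = φ(1) = 7, φ(ψ(2)) = φ(5) = 5, φ(ψ(3)) = φ(8) = 4, φ(ψ(4)) = φ(3) = 9, φ(ψ(5)) = φ(4) = 3, φ(ψ(6)) = φ(6) = 1, φ(ψ(7)) = φ(9) = 6, φ(ψ(8)) = φ(7) = 2, φ(ψ(9)) = φ(2) = 8.
Hence φ ∘ ψ = [7 5 4 9 3 1 6 2 8].

7 5 4 9 3 1 6 2 8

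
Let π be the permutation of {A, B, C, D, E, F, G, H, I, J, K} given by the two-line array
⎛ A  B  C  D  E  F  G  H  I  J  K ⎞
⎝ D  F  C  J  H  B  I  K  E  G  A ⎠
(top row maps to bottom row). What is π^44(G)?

K

Tracing G → I → … returns to G after 8 steps, so G lies in an 8-cycle (A D J G I E H K).
Since the cycle has length 8, π^44 acts on it the same as π^4 (44 mod 8 = 4).
Advancing 4 steps from G: G → I → E → H → K.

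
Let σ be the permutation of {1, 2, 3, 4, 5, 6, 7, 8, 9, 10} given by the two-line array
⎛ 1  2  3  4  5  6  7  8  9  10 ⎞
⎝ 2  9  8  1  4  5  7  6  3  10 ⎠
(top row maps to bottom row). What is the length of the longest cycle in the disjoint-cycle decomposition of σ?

Decomposing into disjoint cycles gives (1 2 9 3 8 6 5 4); the longest has length 8.

8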